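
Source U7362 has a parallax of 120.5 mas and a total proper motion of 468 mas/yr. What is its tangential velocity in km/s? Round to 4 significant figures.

18.41 km/s

d = 1/p = 1/0.1205″ = 8.2988 pc.
μ = 468 mas/yr = 0.468 ″/yr.
v_t = 4.74 × μ × d = 4.74 × 0.468 × 8.2988 = 18.409 km/s.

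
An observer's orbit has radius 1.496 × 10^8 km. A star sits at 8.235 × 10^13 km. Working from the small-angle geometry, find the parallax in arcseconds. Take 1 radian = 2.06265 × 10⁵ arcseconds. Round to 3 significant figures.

0.375 arcsec

θ ≈ B/d = (1.496 × 10^8) / (8.235 × 10^13) = 1.8166 × 10^-6 rad.
In arcseconds: 1.8166 × 10^-6 × 206265 = 0.3747″.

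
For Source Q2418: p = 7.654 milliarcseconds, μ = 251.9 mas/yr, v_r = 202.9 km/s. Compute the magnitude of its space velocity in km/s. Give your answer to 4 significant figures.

d = 1/p = 1/0.007654″ = 130.65 pc.
μ = 251.9 mas/yr = 0.2519 ″/yr.
v_t = 4.740 μ d = 4.740 × 0.2519 × 130.65 = 156 km/s.
v = √(v_r² + v_t²) = √(202.9² + 156²) = √65504.4 = 255.94 km/s.

255.9 km/s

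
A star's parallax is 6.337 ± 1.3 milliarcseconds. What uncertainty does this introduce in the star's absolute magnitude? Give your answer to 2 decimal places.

σ_M = 0.45 mag

M = m − 5 log₁₀ d + 5 = m + 5 log₁₀ p + 5, so ∂M/∂p = 5/(p ln 10).
σ_M = (5/ln 10) · (σ_p/p) = 2.1715 × 1.3/6.337 = 2.1715 × 0.20514 = 0.44546.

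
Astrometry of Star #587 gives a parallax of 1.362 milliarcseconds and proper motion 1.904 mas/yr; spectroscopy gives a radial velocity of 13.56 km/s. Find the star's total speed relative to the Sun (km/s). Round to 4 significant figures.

15.09 km/s

d = 1/p = 1/0.001362″ = 734.21 pc.
μ = 1.904 mas/yr = 0.001904 ″/yr.
v_t = 4.740 μ d = 4.740 × 0.001904 × 734.21 = 6.6262 km/s.
v = √(v_r² + v_t²) = √(13.56² + 6.6262²) = √227.78 = 15.092 km/s.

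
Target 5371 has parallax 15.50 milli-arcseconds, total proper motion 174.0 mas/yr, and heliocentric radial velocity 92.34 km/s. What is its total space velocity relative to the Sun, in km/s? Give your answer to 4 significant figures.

d = 1/p = 1/0.01550″ = 64.516 pc.
μ = 174.0 mas/yr = 0.1740 ″/yr.
v_t = 4.740 μ d = 4.740 × 0.1740 × 64.516 = 53.21 km/s.
v = √(v_r² + v_t²) = √(92.34² + 53.21²) = √11358 = 106.57 km/s.

106.6 km/s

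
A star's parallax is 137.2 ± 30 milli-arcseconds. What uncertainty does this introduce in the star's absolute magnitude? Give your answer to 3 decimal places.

M = m − 5 log₁₀ d + 5 = m + 5 log₁₀ p + 5, so ∂M/∂p = 5/(p ln 10).
σ_M = (5/ln 10) · (σ_p/p) = 2.1715 × 30/137.2 = 2.1715 × 0.21866 = 0.47482.

σ_M = 0.475 mag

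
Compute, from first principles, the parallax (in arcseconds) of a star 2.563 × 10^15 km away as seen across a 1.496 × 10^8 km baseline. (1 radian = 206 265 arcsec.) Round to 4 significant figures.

0.01204 arcsec

θ ≈ B/d = (1.496 × 10^8) / (2.563 × 10^15) = 5.8369 × 10^-8 rad.
In arcseconds: 5.8369 × 10^-8 × 206265 = 0.012039″.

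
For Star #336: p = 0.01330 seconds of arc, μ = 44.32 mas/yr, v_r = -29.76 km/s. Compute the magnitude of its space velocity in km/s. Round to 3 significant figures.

d = 1/p = 1/0.01330″ = 75.188 pc.
μ = 44.32 mas/yr = 0.04432 ″/yr.
v_t = 4.740 μ d = 4.740 × 0.04432 × 75.188 = 15.795 km/s.
v = √(v_r² + v_t²) = √((-29.76)² + 15.795²) = √1135.14 = 33.692 km/s.

33.7 km/s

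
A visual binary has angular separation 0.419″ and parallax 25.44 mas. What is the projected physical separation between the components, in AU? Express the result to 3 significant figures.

16.5 AU

d = 1/p = 1/0.02544″ = 39.308 pc.
At distance d (pc), an angle of θ arcsec spans θ·d AU: s = 0.419 × 39.308 = 16.47 AU.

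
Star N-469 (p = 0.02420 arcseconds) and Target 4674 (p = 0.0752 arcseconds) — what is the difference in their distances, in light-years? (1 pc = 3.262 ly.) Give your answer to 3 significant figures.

91.4 ly

d_A = 1/0.02420″ = 41.322 pc; d_B = 1/0.07520″ = 13.298 pc.
|d_B − d_A| = |13.298 − 41.322| = 28.024 pc = 28.024 × 3.262 ly = 91.414 ly.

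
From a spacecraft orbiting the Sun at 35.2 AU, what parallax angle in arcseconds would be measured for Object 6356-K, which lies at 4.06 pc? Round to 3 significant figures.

8.67 arcsec

p (arcsec) = B (AU) / d (pc).
p = 35.2 / 4.06 = 8.67 arcsec.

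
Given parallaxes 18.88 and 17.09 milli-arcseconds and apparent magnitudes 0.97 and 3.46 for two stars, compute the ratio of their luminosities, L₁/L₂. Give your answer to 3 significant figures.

L₁/L₂ = 8.12

d₁ = 1/p₁ = 1/0.01888″ = 52.966 pc; d₂ = 1/p₂ = 1/0.01709″ = 58.514 pc.
M₁ = m₁ − 5 log₁₀ d₁ + 5 = 0.97 − 8.6200 + 5 = -2.6500.
M₂ = 3.46 − 8.8363 + 5 = -0.3763.
L₁/L₂ = 10^(0.4(M₂ − M₁)) = 10^(0.4 × 2.2737) = 10^0.90948 = 8.1186.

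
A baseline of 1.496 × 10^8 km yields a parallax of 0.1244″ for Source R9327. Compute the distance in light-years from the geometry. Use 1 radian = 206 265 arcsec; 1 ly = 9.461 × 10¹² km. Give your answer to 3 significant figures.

26.2 ly

θ = 0.1244″ = 0.1244/206265 = 6.0311 × 10^-7 rad.
d = B/θ = (1.496 × 10^8) / (6.0311 × 10^-7) = 2.4805 × 10^14 km = (2.4805 × 10^14) / (9.461 × 10^12) ly = 26.218 ly.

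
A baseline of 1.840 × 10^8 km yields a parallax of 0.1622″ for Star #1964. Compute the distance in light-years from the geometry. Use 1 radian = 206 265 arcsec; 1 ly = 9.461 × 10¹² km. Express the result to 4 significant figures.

θ = 0.1622″ = 0.1622/206265 = 7.8637 × 10^-7 rad.
d = B/θ = (1.840 × 10^8) / (7.8637 × 10^-7) = 2.3399 × 10^14 km = (2.3399 × 10^14) / (9.461 × 10^12) ly = 24.732 ly.

24.73 ly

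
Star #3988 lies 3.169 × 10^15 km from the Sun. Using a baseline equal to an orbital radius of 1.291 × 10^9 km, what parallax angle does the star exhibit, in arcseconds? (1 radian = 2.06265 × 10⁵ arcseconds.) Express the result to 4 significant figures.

θ ≈ B/d = (1.291 × 10^9) / (3.169 × 10^15) = 4.0738 × 10^-7 rad.
In arcseconds: 4.0738 × 10^-7 × 206265 = 0.084028″.

0.08403 arcsec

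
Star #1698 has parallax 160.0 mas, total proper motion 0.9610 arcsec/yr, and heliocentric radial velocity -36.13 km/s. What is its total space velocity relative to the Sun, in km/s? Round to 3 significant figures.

46.0 km/s

d = 1/p = 1/0.1600″ = 6.25 pc.
v_t = 4.740 μ d = 4.740 × 0.9610 × 6.25 = 28.47 km/s.
v = √(v_r² + v_t²) = √((-36.13)² + 28.47²) = √2115.92 = 45.999 km/s.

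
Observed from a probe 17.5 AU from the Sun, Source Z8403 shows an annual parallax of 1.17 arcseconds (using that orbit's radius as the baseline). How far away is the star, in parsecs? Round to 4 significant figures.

With baseline B (in AU) and parallax p (in arcsec), d = B/p parsecs.
d = 17.5 / 1.17 = 14.957 pc.

14.96 pc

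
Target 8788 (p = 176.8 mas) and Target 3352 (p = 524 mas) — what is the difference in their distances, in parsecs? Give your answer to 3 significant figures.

3.75 pc

d_A = 1/0.1768″ = 5.6561 pc; d_B = 1/0.5240″ = 1.9084 pc.
|d_B − d_A| = |1.9084 − 5.6561| = 3.7477 pc.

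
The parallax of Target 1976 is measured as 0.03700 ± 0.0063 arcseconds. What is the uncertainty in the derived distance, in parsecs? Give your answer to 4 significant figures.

4.602 pc

d = 1/p, so σ_d = σ_p / p².
σ_d = 0.00630 / (0.03700)² = 0.00630 / 0.001369 = 4.6019 pc.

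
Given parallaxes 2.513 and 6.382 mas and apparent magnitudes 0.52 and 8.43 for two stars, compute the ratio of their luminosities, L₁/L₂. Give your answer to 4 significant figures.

L₁/L₂ = 9409

d₁ = 1/p₁ = 1/0.002513″ = 397.93 pc; d₂ = 1/p₂ = 1/0.006382″ = 156.69 pc.
M₁ = m₁ − 5 log₁₀ d₁ + 5 = 0.52 − 12.9990 + 5 = -7.4790.
M₂ = 8.43 − 10.9752 + 5 = 2.4548.
L₁/L₂ = 10^(0.4(M₂ − M₁)) = 10^(0.4 × 9.9338) = 10^3.97352 = 9408.5.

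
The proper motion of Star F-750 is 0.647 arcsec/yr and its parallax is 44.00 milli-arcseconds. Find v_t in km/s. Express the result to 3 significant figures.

d = 1/p = 1/0.04400″ = 22.727 pc.
v_t = 4.74 × μ × d = 4.74 × 0.647 × 22.727 = 69.699 km/s.

69.7 km/s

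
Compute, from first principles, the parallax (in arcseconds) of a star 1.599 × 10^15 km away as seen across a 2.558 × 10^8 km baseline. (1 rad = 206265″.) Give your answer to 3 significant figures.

0.0330 arcsec

θ ≈ B/d = (2.558 × 10^8) / (1.599 × 10^15) = 1.5997 × 10^-7 rad.
In arcseconds: 1.5997 × 10^-7 × 206265 = 0.032996″.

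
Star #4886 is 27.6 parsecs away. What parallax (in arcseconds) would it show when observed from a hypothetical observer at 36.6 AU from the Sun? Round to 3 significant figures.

1.33 arcsec

p (arcsec) = B (AU) / d (pc).
p = 36.6 / 27.6 = 1.3261 arcsec.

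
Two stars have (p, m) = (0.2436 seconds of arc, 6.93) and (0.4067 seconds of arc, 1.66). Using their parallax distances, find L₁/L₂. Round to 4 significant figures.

L₁/L₂ = 0.02174

d₁ = 1/p₁ = 1/0.2436″ = 4.1051 pc; d₂ = 1/p₂ = 1/0.4067″ = 2.4588 pc.
M₁ = m₁ − 5 log₁₀ d₁ + 5 = 6.93 − 3.0666 + 5 = 8.8634.
M₂ = 1.66 − 1.9536 + 5 = 4.7064.
L₁/L₂ = 10^(0.4(M₂ − M₁)) = 10^(0.4 × (-4.1570)) = 10^(-1.66280) = 0.021737.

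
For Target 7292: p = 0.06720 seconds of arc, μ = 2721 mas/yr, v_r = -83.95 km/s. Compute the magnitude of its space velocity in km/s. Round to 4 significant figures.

d = 1/p = 1/0.06720″ = 14.881 pc.
μ = 2721 mas/yr = 2.721 ″/yr.
v_t = 4.740 μ d = 4.740 × 2.721 × 14.881 = 191.93 km/s.
v = √(v_r² + v_t²) = √((-83.95)² + 191.93²) = √43884.7 = 209.49 km/s.

209.5 km/s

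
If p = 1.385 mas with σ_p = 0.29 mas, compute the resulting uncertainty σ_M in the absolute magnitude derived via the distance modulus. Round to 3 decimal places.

M = m − 5 log₁₀ d + 5 = m + 5 log₁₀ p + 5, so ∂M/∂p = 5/(p ln 10).
σ_M = (5/ln 10) · (σ_p/p) = 2.1715 × 0.29/1.385 = 2.1715 × 0.20939 = 0.45469.

σ_M = 0.455 mag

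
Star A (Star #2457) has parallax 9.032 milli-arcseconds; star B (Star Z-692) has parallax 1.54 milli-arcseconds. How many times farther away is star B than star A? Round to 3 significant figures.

5.86

Since d = 1/p, d_B/d_A = p_A/p_B.
= 9.032 / 1.54 = 5.8649.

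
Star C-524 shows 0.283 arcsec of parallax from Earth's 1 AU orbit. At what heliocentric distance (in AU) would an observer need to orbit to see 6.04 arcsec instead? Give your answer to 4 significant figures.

21.34 AU

Parallax scales linearly with baseline: p ∝ B, so B = p_target / p_Earth × 1 AU.
B = 6.04 / 0.283 = 21.343 AU.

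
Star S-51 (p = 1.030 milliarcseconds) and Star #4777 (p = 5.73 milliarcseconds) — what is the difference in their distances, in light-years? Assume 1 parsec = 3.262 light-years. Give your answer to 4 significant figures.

d_A = 1/0.001030″ = 970.87 pc; d_B = 1/0.005730″ = 174.52 pc.
|d_B − d_A| = |174.52 − 970.87| = 796.35 pc = 796.35 × 3.262 ly = 2597.7 ly.

2598 ly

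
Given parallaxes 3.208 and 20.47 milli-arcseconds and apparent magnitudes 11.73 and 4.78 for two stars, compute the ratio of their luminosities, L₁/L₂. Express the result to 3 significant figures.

L₁/L₂ = 0.0676

d₁ = 1/p₁ = 1/0.003208″ = 311.72 pc; d₂ = 1/p₂ = 1/0.02047″ = 48.852 pc.
M₁ = m₁ − 5 log₁₀ d₁ + 5 = 11.73 − 12.4688 + 5 = 4.2612.
M₂ = 4.78 − 8.4444 + 5 = 1.3356.
L₁/L₂ = 10^(0.4(M₂ − M₁)) = 10^(0.4 × (-2.9256)) = 10^(-1.17024) = 0.067571.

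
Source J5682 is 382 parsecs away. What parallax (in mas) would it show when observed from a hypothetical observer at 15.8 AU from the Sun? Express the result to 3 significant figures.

41.4 mas

p (arcsec) = B (AU) / d (pc).
p = 15.8 / 382 = 0.041361 arcsec = 41.361 mas.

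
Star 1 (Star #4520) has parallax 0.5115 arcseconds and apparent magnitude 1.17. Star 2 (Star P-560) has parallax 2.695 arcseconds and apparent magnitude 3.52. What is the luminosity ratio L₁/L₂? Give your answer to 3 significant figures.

d₁ = 1/p₁ = 1/0.5115″ = 1.955 pc; d₂ = 1/p₂ = 1/2.695″ = 0.37106 pc.
M₁ = m₁ − 5 log₁₀ d₁ + 5 = 1.17 − 1.4557 + 5 = 4.7143.
M₂ = 3.52 − (-2.1528) + 5 = 10.6728.
L₁/L₂ = 10^(0.4(M₂ − M₁)) = 10^(0.4 × 5.9585) = 10^2.38340 = 241.77.

L₁/L₂ = 242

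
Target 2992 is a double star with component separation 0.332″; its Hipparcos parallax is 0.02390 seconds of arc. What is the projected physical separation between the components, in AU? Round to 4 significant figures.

13.89 AU

d = 1/p = 1/0.02390″ = 41.841 pc.
At distance d (pc), an angle of θ arcsec spans θ·d AU: s = 0.332 × 41.841 = 13.891 AU.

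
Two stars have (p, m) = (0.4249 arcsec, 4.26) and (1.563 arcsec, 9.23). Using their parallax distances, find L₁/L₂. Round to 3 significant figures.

L₁/L₂ = 1320

d₁ = 1/p₁ = 1/0.4249″ = 2.3535 pc; d₂ = 1/p₂ = 1/1.563″ = 0.6398 pc.
M₁ = m₁ − 5 log₁₀ d₁ + 5 = 4.26 − 1.8586 + 5 = 7.4014.
M₂ = 9.23 − (-0.9698) + 5 = 15.1998.
L₁/L₂ = 10^(0.4(M₂ − M₁)) = 10^(0.4 × 7.7984) = 10^3.11936 = 1316.3.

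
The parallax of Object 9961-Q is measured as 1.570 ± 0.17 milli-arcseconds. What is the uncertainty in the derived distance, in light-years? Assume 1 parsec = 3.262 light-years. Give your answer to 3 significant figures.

225 ly

d = 1/p, so σ_d = σ_p / p².
σ_d = 0.000170 / (0.001570)² = 0.000170 / 0.0000024649 = 68.968 pc = 68.968 × 3.262 ly = 224.97 ly.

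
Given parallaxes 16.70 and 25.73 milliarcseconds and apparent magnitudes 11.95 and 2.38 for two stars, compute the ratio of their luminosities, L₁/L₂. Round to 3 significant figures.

L₁/L₂ = 0.000353

d₁ = 1/p₁ = 1/0.01670″ = 59.88 pc; d₂ = 1/p₂ = 1/0.02573″ = 38.865 pc.
M₁ = m₁ − 5 log₁₀ d₁ + 5 = 11.95 − 8.8864 + 5 = 8.0636.
M₂ = 2.38 − 7.9478 + 5 = -0.5678.
L₁/L₂ = 10^(0.4(M₂ − M₁)) = 10^(0.4 × (-8.6314)) = 10^(-3.45256) = 0.00035273.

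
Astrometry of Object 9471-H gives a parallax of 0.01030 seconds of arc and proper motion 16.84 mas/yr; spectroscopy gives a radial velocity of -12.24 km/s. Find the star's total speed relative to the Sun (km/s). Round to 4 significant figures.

d = 1/p = 1/0.01030″ = 97.087 pc.
μ = 16.84 mas/yr = 0.01684 ″/yr.
v_t = 4.740 μ d = 4.740 × 0.01684 × 97.087 = 7.7496 km/s.
v = √(v_r² + v_t²) = √((-12.24)² + 7.7496²) = √209.874 = 14.487 km/s.

14.49 km/s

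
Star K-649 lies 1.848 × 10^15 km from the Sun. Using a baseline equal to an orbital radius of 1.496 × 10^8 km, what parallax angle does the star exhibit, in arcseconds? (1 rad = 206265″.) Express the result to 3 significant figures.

0.0167 arcsec

θ ≈ B/d = (1.496 × 10^8) / (1.848 × 10^15) = 8.0952 × 10^-8 rad.
In arcseconds: 8.0952 × 10^-8 × 206265 = 0.016698″.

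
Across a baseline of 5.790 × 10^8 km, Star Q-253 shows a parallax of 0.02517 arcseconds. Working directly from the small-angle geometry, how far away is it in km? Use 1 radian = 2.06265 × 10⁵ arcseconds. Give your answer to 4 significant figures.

4.745 × 10^15 km

θ = 0.02517″ = 0.02517/206265 = 1.2203 × 10^-7 rad.
d = B/θ = (5.790 × 10^8) / (1.2203 × 10^-7) = 4.7447 × 10^15 km.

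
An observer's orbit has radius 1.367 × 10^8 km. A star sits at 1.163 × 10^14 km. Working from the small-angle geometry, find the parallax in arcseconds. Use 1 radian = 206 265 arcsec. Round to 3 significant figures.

0.242 arcsec

θ ≈ B/d = (1.367 × 10^8) / (1.163 × 10^14) = 1.1754 × 10^-6 rad.
In arcseconds: 1.1754 × 10^-6 × 206265 = 0.24244″.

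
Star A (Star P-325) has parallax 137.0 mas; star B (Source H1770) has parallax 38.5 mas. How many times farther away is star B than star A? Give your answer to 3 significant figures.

3.56

Since d = 1/p, d_B/d_A = p_A/p_B.
= 137.0 / 38.5 = 3.5584.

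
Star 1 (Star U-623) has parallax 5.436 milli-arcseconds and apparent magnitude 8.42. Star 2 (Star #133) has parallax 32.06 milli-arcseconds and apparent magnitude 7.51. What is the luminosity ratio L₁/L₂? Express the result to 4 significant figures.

d₁ = 1/p₁ = 1/0.005436″ = 183.96 pc; d₂ = 1/p₂ = 1/0.03206″ = 31.192 pc.
M₁ = m₁ − 5 log₁₀ d₁ + 5 = 8.42 − 11.3236 + 5 = 2.0964.
M₂ = 7.51 − 7.4702 + 5 = 5.0398.
L₁/L₂ = 10^(0.4(M₂ − M₁)) = 10^(0.4 × 2.9434) = 10^1.17736 = 15.044.

L₁/L₂ = 15.04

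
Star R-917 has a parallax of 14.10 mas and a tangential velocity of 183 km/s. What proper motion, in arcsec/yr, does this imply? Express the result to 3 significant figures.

0.544 arcsec/yr

d = 1/p = 1/0.01410″ = 70.922 pc.
μ = v_t / (4.74 d) = 183 / (4.74 × 70.922) = 183 / 336.17 = 0.54437 ″/yr.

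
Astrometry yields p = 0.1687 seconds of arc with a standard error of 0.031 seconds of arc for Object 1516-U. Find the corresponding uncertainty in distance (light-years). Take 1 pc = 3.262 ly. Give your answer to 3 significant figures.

3.55 ly

d = 1/p, so σ_d = σ_p / p².
σ_d = 0.0310 / (0.1687)² = 0.0310 / 0.02846 = 1.0892 pc = 1.0892 × 3.262 ly = 3.553 ly.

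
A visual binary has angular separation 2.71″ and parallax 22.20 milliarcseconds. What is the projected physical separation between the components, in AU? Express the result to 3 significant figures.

122 AU

d = 1/p = 1/0.02220″ = 45.045 pc.
At distance d (pc), an angle of θ arcsec spans θ·d AU: s = 2.71 × 45.045 = 122.07 AU.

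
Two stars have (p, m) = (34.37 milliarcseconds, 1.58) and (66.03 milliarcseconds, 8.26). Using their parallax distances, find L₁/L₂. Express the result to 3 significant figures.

d₁ = 1/p₁ = 1/0.03437″ = 29.095 pc; d₂ = 1/p₂ = 1/0.06603″ = 15.145 pc.
M₁ = m₁ − 5 log₁₀ d₁ + 5 = 1.58 − 7.3191 + 5 = -0.7391.
M₂ = 8.26 − 5.9013 + 5 = 7.3587.
L₁/L₂ = 10^(0.4(M₂ − M₁)) = 10^(0.4 × 8.0978) = 10^3.23912 = 1734.3.

L₁/L₂ = 1730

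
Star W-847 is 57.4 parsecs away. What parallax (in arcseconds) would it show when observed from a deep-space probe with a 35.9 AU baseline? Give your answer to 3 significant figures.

p (arcsec) = B (AU) / d (pc).
p = 35.9 / 57.4 = 0.62544 arcsec.

0.625 arcsec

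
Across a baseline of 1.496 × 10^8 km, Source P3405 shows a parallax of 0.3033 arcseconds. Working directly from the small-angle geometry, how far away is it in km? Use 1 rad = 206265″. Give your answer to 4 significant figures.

θ = 0.3033″ = 0.3033/206265 = 1.4704 × 10^-6 rad.
d = B/θ = (1.496 × 10^8) / (1.4704 × 10^-6) = 1.0174 × 10^14 km.

1.017 × 10^14 km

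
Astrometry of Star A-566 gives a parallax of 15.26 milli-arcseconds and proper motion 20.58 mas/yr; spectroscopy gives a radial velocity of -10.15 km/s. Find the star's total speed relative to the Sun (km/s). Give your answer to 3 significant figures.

12.0 km/s

d = 1/p = 1/0.01526″ = 65.531 pc.
μ = 20.58 mas/yr = 0.02058 ″/yr.
v_t = 4.740 μ d = 4.740 × 0.02058 × 65.531 = 6.3925 km/s.
v = √(v_r² + v_t²) = √((-10.15)² + 6.3925²) = √143.887 = 11.995 km/s.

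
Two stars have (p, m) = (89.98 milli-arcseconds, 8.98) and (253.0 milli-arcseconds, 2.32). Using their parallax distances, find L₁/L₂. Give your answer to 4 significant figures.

d₁ = 1/p₁ = 1/0.08998″ = 11.114 pc; d₂ = 1/p₂ = 1/0.2530″ = 3.9526 pc.
M₁ = m₁ − 5 log₁₀ d₁ + 5 = 8.98 − 5.2294 + 5 = 8.7506.
M₂ = 2.32 − 2.9844 + 5 = 4.3356.
L₁/L₂ = 10^(0.4(M₂ − M₁)) = 10^(0.4 × (-4.4150)) = 10^(-1.76600) = 0.01714.

L₁/L₂ = 0.01714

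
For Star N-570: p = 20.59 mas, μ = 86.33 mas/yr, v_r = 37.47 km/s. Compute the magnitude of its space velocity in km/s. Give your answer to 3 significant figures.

d = 1/p = 1/0.02059″ = 48.567 pc.
μ = 86.33 mas/yr = 0.08633 ″/yr.
v_t = 4.740 μ d = 4.740 × 0.08633 × 48.567 = 19.874 km/s.
v = √(v_r² + v_t²) = √(37.47² + 19.874²) = √1798.98 = 42.414 km/s.

42.4 km/s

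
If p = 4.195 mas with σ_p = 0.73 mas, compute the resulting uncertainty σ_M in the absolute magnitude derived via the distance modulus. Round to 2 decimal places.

σ_M = 0.38 mag

M = m − 5 log₁₀ d + 5 = m + 5 log₁₀ p + 5, so ∂M/∂p = 5/(p ln 10).
σ_M = (5/ln 10) · (σ_p/p) = 2.1715 × 0.73/4.195 = 2.1715 × 0.17402 = 0.37788.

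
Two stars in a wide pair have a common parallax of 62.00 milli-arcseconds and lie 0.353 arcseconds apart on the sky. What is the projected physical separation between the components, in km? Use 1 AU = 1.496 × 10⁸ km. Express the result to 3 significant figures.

8.52 × 10^8 km

d = 1/p = 1/0.06200″ = 16.129 pc.
At distance d (pc), an angle of θ arcsec spans θ·d AU: s = 0.353 × 16.129 = 5.6935 AU.
= 5.6935 × 1.496 × 10⁸ km = 8.5175 × 10^8 km.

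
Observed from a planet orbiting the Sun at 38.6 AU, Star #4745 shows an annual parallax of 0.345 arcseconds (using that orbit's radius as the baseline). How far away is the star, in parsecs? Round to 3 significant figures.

With baseline B (in AU) and parallax p (in arcsec), d = B/p parsecs.
d = 38.6 / 0.345 = 111.88 pc.

112 pc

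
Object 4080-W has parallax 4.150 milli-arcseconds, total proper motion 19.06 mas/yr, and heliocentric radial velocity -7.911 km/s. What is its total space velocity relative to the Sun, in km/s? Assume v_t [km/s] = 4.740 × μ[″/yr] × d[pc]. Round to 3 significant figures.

d = 1/p = 1/0.004150″ = 240.96 pc.
μ = 19.06 mas/yr = 0.01906 ″/yr.
v_t = 4.740 μ d = 4.740 × 0.01906 × 240.96 = 21.769 km/s.
v = √(v_r² + v_t²) = √((-7.911)² + 21.769²) = √536.473 = 23.162 km/s.

23.2 km/s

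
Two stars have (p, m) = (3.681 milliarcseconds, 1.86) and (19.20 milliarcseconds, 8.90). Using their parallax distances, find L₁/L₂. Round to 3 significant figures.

L₁/L₂ = 17800

d₁ = 1/p₁ = 1/0.003681″ = 271.67 pc; d₂ = 1/p₂ = 1/0.01920″ = 52.083 pc.
M₁ = m₁ − 5 log₁₀ d₁ + 5 = 1.86 − 12.1702 + 5 = -5.3102.
M₂ = 8.90 − 8.5835 + 5 = 5.3165.
L₁/L₂ = 10^(0.4(M₂ − M₁)) = 10^(0.4 × 10.6267) = 10^4.25068 = 17811.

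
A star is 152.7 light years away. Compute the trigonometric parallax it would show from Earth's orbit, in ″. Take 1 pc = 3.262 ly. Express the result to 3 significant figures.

0.0214 ″

d = 152.7 ly ÷ 3.262 = 46.812 pc.
p = 1/d = 1/46.812 = 0.021362 arcsec.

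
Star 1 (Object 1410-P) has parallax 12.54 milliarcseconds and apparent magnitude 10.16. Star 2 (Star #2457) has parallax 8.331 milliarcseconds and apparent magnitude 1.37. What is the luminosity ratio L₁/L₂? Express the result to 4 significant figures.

L₁/L₂ = 0.0001345

d₁ = 1/p₁ = 1/0.01254″ = 79.745 pc; d₂ = 1/p₂ = 1/0.008331″ = 120.03 pc.
M₁ = m₁ − 5 log₁₀ d₁ + 5 = 10.16 − 9.5085 + 5 = 5.6515.
M₂ = 1.37 − 10.3964 + 5 = -4.0264.
L₁/L₂ = 10^(0.4(M₂ − M₁)) = 10^(0.4 × (-9.6779)) = 10^(-3.87116) = 0.00013454.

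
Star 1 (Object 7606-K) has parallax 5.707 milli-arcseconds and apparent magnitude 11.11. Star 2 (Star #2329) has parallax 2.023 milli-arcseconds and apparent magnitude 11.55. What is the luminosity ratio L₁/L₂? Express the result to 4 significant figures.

L₁/L₂ = 0.1884

d₁ = 1/p₁ = 1/0.005707″ = 175.22 pc; d₂ = 1/p₂ = 1/0.002023″ = 494.32 pc.
M₁ = m₁ − 5 log₁₀ d₁ + 5 = 11.11 − 11.2179 + 5 = 4.8921.
M₂ = 11.55 − 13.4700 + 5 = 3.0800.
L₁/L₂ = 10^(0.4(M₂ − M₁)) = 10^(0.4 × (-1.8121)) = 10^(-0.72484) = 0.18843.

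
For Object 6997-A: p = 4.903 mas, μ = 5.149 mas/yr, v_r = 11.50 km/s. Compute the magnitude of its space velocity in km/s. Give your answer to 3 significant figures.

d = 1/p = 1/0.004903″ = 203.96 pc.
μ = 5.149 mas/yr = 0.005149 ″/yr.
v_t = 4.740 μ d = 4.740 × 0.005149 × 203.96 = 4.9779 km/s.
v = √(v_r² + v_t²) = √(11.50² + 4.9779²) = √157.029 = 12.531 km/s.

12.5 km/s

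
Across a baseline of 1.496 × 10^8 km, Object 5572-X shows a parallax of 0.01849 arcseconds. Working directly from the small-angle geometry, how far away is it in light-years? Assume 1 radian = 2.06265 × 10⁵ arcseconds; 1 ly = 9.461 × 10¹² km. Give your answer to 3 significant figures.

θ = 0.01849″ = 0.01849/206265 = 8.9642 × 10^-8 rad.
d = B/θ = (1.496 × 10^8) / (8.9642 × 10^-8) = 1.6689 × 10^15 km = (1.6689 × 10^15) / (9.461 × 10^12) ly = 176.4 ly.

176 ly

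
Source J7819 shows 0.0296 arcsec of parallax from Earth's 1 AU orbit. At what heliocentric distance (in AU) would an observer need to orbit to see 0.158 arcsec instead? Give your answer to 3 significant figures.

Parallax scales linearly with baseline: p ∝ B, so B = p_target / p_Earth × 1 AU.
B = 0.158 / 0.0296 = 5.3378 AU.

5.34 AU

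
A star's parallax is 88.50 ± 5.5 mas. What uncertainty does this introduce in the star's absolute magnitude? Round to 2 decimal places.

σ_M = 0.13 mag

M = m − 5 log₁₀ d + 5 = m + 5 log₁₀ p + 5, so ∂M/∂p = 5/(p ln 10).
σ_M = (5/ln 10) · (σ_p/p) = 2.1715 × 5.5/88.50 = 2.1715 × 0.062147 = 0.13495.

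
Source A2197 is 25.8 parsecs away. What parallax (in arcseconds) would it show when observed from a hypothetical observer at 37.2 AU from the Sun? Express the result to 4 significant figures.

p (arcsec) = B (AU) / d (pc).
p = 37.2 / 25.8 = 1.4419 arcsec.

1.442 arcsec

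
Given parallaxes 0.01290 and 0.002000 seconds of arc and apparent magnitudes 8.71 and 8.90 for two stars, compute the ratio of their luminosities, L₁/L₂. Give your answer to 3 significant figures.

L₁/L₂ = 0.0286

d₁ = 1/p₁ = 1/0.01290″ = 77.519 pc; d₂ = 1/p₂ = 1/0.002000″ = 500 pc.
M₁ = m₁ − 5 log₁₀ d₁ + 5 = 8.71 − 9.4470 + 5 = 4.2630.
M₂ = 8.90 − 13.4949 + 5 = 0.4051.
L₁/L₂ = 10^(0.4(M₂ − M₁)) = 10^(0.4 × (-3.8579)) = 10^(-1.54316) = 0.028631.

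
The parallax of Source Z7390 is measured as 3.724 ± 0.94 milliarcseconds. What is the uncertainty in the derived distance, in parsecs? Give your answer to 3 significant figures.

d = 1/p, so σ_d = σ_p / p².
σ_d = 0.000940 / (0.003724)² = 0.000940 / 0.000013868 = 67.782 pc.

67.8 pc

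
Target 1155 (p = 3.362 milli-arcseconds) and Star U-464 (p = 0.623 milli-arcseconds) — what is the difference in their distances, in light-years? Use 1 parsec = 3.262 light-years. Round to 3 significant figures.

d_A = 1/0.003362″ = 297.44 pc; d_B = 1/0.0006230″ = 1605.1 pc.
|d_B − d_A| = |1605.1 − 297.44| = 1307.7 pc = 1307.7 × 3.262 ly = 4265.7 ly.

4270 ly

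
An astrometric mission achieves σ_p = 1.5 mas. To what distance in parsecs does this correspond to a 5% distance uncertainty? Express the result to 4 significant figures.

σ_d/d = σ_p/p, so the condition is σ_p/p ≤ 0.05, i.e. p ≥ σ_p/0.05.
p_min = 1.5/0.05 = 30 mas = 0.03 arcsec.
d_max = 1/p_min = 1/0.03 = 33.333 pc.

33.33 pc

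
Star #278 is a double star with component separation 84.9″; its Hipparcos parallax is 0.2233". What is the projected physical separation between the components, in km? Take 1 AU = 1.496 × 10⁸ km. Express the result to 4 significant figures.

5.688 × 10^10 km

d = 1/p = 1/0.2233″ = 4.4783 pc.
At distance d (pc), an angle of θ arcsec spans θ·d AU: s = 84.9 × 4.4783 = 380.21 AU.
= 380.21 × 1.496 × 10⁸ km = 5.6879 × 10^10 km.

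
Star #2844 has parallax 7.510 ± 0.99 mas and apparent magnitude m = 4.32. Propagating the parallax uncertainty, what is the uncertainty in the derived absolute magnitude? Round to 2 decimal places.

σ_M = 0.29 mag

M = m − 5 log₁₀ d + 5 = m + 5 log₁₀ p + 5, so ∂M/∂p = 5/(p ln 10).
σ_M = (5/ln 10) · (σ_p/p) = 2.1715 × 0.99/7.510 = 2.1715 × 0.13182 = 0.28625.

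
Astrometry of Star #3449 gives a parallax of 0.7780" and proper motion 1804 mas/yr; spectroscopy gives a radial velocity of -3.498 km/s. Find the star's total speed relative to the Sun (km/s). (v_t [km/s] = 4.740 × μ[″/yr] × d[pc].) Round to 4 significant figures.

d = 1/p = 1/0.7780″ = 1.2853 pc.
μ = 1804 mas/yr = 1.804 ″/yr.
v_t = 4.740 μ d = 4.740 × 1.804 × 1.2853 = 10.991 km/s.
v = √(v_r² + v_t²) = √((-3.498)² + 10.991²) = √133.038 = 11.534 km/s.

11.53 km/s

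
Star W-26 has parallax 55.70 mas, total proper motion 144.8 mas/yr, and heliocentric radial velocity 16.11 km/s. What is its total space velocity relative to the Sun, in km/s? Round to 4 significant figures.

20.28 km/s

d = 1/p = 1/0.05570″ = 17.953 pc.
μ = 144.8 mas/yr = 0.1448 ″/yr.
v_t = 4.740 μ d = 4.740 × 0.1448 × 17.953 = 12.322 km/s.
v = √(v_r² + v_t²) = √(16.11² + 12.322²) = √411.364 = 20.282 km/s.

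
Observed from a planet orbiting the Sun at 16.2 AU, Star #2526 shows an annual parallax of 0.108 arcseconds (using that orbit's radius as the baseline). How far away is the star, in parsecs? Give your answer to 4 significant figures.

With baseline B (in AU) and parallax p (in arcsec), d = B/p parsecs.
d = 16.2 / 0.108 = 150 pc.

150.0 pc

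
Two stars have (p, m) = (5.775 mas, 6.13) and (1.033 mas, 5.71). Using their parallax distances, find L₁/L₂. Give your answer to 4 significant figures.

L₁/L₂ = 0.02173

d₁ = 1/p₁ = 1/0.005775″ = 173.16 pc; d₂ = 1/p₂ = 1/0.001033″ = 968.05 pc.
M₁ = m₁ − 5 log₁₀ d₁ + 5 = 6.13 − 11.1922 + 5 = -0.0622.
M₂ = 5.71 − 14.9295 + 5 = -4.2195.
L₁/L₂ = 10^(0.4(M₂ − M₁)) = 10^(0.4 × (-4.1573)) = 10^(-1.66292) = 0.021731.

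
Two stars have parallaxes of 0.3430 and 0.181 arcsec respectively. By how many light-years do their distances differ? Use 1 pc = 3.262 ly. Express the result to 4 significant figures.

8.512 ly

d_A = 1/0.3430″ = 2.9155 pc; d_B = 1/0.1810″ = 5.5249 pc.
|d_B − d_A| = |5.5249 − 2.9155| = 2.6094 pc = 2.6094 × 3.262 ly = 8.5119 ly.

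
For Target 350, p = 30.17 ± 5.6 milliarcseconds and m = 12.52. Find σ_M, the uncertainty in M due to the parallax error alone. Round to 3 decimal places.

M = m − 5 log₁₀ d + 5 = m + 5 log₁₀ p + 5, so ∂M/∂p = 5/(p ln 10).
σ_M = (5/ln 10) · (σ_p/p) = 2.1715 × 5.6/30.17 = 2.1715 × 0.18561 = 0.40305.

σ_M = 0.403 mag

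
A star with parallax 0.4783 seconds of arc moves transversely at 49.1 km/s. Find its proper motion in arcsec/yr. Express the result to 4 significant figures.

4.955 arcsec/yr

d = 1/p = 1/0.4783″ = 2.0907 pc.
μ = v_t / (4.74 d) = 49.1 / (4.74 × 2.0907) = 49.1 / 9.9099 = 4.9546 ″/yr.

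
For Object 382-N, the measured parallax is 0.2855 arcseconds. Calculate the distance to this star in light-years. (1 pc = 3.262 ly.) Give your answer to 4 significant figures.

d = 1/p = 1/0.2855 = 3.5026 pc.
In light-years: 3.5026 × 3.262 = 11.425 ly.

11.43 light years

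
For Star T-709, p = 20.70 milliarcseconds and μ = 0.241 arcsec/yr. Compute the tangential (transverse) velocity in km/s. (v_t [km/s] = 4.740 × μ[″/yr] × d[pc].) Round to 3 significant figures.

d = 1/p = 1/0.02070″ = 48.309 pc.
v_t = 4.74 × μ × d = 4.74 × 0.241 × 48.309 = 55.185 km/s.

55.2 km/s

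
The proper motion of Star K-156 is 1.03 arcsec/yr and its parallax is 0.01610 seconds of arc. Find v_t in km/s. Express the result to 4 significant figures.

d = 1/p = 1/0.01610″ = 62.112 pc.
v_t = 4.74 × μ × d = 4.74 × 1.03 × 62.112 = 303.24 km/s.

303.2 km/s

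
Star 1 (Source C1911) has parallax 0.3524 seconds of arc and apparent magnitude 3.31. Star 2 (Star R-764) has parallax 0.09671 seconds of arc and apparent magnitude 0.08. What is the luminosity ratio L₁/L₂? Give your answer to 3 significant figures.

d₁ = 1/p₁ = 1/0.3524″ = 2.8377 pc; d₂ = 1/p₂ = 1/0.09671″ = 10.34 pc.
M₁ = m₁ − 5 log₁₀ d₁ + 5 = 3.31 − 2.2648 + 5 = 6.0452.
M₂ = 0.08 − 5.0726 + 5 = 0.0074.
L₁/L₂ = 10^(0.4(M₂ − M₁)) = 10^(0.4 × (-6.0378)) = 10^(-2.41512) = 0.0038449.

L₁/L₂ = 0.00384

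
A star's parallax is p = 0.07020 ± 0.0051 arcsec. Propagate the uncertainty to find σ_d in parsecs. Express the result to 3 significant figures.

1.03 pc

d = 1/p, so σ_d = σ_p / p².
σ_d = 0.00510 / (0.07020)² = 0.00510 / 0.004928 = 1.0349 pc.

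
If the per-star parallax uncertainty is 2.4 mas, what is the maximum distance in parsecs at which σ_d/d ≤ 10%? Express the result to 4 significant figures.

σ_d/d = σ_p/p, so the condition is σ_p/p ≤ 0.10, i.e. p ≥ σ_p/0.10.
p_min = 2.4/0.10 = 24 mas = 0.024 arcsec.
d_max = 1/p_min = 1/0.024 = 41.667 pc.

41.67 pc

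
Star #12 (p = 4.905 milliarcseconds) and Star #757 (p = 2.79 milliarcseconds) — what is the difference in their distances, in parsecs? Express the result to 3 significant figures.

d_A = 1/0.004905″ = 203.87 pc; d_B = 1/0.002790″ = 358.42 pc.
|d_B − d_A| = |358.42 − 203.87| = 154.55 pc.

155 pc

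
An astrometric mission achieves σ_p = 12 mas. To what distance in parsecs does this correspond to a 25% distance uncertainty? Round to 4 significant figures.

20.83 pc

σ_d/d = σ_p/p, so the condition is σ_p/p ≤ 0.25, i.e. p ≥ σ_p/0.25.
p_min = 12/0.25 = 48 mas = 0.048 arcsec.
d_max = 1/p_min = 1/0.048 = 20.833 pc.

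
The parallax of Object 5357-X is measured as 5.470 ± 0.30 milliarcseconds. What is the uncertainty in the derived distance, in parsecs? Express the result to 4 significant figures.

d = 1/p, so σ_d = σ_p / p².
σ_d = 0.000300 / (0.005470)² = 0.000300 / 0.000029921 = 10.026 pc.

10.03 pc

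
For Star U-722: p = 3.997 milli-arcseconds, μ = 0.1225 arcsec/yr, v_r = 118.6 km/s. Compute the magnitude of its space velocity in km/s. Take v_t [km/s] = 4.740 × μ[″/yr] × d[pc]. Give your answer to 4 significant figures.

187.5 km/s

d = 1/p = 1/0.003997″ = 250.19 pc.
v_t = 4.740 μ d = 4.740 × 0.1225 × 250.19 = 145.27 km/s.
v = √(v_r² + v_t²) = √(118.6² + 145.27²) = √35169.3 = 187.53 km/s.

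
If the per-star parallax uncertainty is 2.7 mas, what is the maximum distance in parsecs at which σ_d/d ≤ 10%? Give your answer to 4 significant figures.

37.04 pc

σ_d/d = σ_p/p, so the condition is σ_p/p ≤ 0.10, i.e. p ≥ σ_p/0.10.
p_min = 2.7/0.10 = 27 mas = 0.027 arcsec.
d_max = 1/p_min = 1/0.027 = 37.037 pc.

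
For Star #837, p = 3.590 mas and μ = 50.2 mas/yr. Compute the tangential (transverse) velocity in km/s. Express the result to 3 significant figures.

66.3 km/s

d = 1/p = 1/0.003590″ = 278.55 pc.
μ = 50.2 mas/yr = 0.0502 ″/yr.
v_t = 4.74 × μ × d = 4.74 × 0.0502 × 278.55 = 66.28 km/s.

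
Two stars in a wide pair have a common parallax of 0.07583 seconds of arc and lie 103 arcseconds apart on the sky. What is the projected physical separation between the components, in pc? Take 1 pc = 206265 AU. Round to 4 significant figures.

d = 1/p = 1/0.07583″ = 13.187 pc.
At distance d (pc), an angle of θ arcsec spans θ·d AU: s = 103 × 13.187 = 1358.3 AU.
= 1358.3 / 206265 = 0.0065852 pc.

0.006585 pc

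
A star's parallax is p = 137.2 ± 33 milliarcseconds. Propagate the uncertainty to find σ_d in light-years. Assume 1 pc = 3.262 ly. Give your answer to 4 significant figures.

d = 1/p, so σ_d = σ_p / p².
σ_d = 0.0330 / (0.1372)² = 0.0330 / 0.018824 = 1.7531 pc = 1.7531 × 3.262 ly = 5.7186 ly.

5.719 ly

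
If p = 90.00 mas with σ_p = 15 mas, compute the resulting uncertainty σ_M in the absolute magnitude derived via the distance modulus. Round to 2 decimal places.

σ_M = 0.36 mag

M = m − 5 log₁₀ d + 5 = m + 5 log₁₀ p + 5, so ∂M/∂p = 5/(p ln 10).
σ_M = (5/ln 10) · (σ_p/p) = 2.1715 × 15/90.00 = 2.1715 × 0.16667 = 0.36192.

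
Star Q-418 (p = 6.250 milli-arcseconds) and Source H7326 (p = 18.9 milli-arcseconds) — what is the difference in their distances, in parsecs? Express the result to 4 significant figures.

d_A = 1/0.006250″ = 160 pc; d_B = 1/0.01890″ = 52.91 pc.
|d_B − d_A| = |52.91 − 160| = 107.09 pc.

107.1 pc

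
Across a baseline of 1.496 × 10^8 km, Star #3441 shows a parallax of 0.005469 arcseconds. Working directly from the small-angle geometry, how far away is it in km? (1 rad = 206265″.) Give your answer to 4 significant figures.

θ = 0.005469″ = 0.005469/206265 = 2.6514 × 10^-8 rad.
d = B/θ = (1.496 × 10^8) / (2.6514 × 10^-8) = 5.6423 × 10^15 km.

5.642 × 10^15 km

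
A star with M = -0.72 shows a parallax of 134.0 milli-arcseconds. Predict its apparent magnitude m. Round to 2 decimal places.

d = 1/p = 1/0.1340″ = 7.4627 pc.
m − M = 5 log₁₀ d − 5 = 5 log₁₀(7.4627) − 5 = 4.3645 − 5 = -0.6355.
m = M + (m − M) = -0.72 + (-0.6355) = -1.36.

m = -1.36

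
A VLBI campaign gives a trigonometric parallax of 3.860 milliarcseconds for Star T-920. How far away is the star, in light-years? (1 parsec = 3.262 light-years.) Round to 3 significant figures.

845 light years

p = 3.860 milliarcseconds = 0.003860 arcsec.
d = 1/p = 1/0.003860 = 259.07 pc.
In light-years: 259.07 × 3.262 = 845.09 ly.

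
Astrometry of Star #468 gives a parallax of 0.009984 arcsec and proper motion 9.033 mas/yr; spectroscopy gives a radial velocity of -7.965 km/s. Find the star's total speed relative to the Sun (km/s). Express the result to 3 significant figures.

d = 1/p = 1/0.009984″ = 100.16 pc.
μ = 9.033 mas/yr = 0.009033 ″/yr.
v_t = 4.740 μ d = 4.740 × 0.009033 × 100.16 = 4.2885 km/s.
v = √(v_r² + v_t²) = √((-7.965)² + 4.2885²) = √81.8325 = 9.0461 km/s.

9.05 km/s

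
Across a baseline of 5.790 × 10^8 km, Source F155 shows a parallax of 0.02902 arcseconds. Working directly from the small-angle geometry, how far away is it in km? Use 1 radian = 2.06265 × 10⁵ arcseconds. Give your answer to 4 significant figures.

θ = 0.02902″ = 0.02902/206265 = 1.4069 × 10^-7 rad.
d = B/θ = (5.790 × 10^8) / (1.4069 × 10^-7) = 4.1154 × 10^15 km.

4.115 × 10^15 km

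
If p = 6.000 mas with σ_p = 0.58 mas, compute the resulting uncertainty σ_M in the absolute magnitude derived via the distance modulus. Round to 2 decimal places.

σ_M = 0.21 mag

M = m − 5 log₁₀ d + 5 = m + 5 log₁₀ p + 5, so ∂M/∂p = 5/(p ln 10).
σ_M = (5/ln 10) · (σ_p/p) = 2.1715 × 0.58/6.000 = 2.1715 × 0.096667 = 0.20991.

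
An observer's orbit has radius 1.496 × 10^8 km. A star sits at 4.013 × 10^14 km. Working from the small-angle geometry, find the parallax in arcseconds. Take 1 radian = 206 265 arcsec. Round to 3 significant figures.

0.0769 arcsec

θ ≈ B/d = (1.496 × 10^8) / (4.013 × 10^14) = 3.7279 × 10^-7 rad.
In arcseconds: 3.7279 × 10^-7 × 206265 = 0.076894″.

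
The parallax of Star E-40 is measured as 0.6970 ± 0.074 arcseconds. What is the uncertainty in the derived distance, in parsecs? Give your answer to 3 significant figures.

0.152 pc

d = 1/p, so σ_d = σ_p / p².
σ_d = 0.0740 / (0.6970)² = 0.0740 / 0.48581 = 0.15232 pc.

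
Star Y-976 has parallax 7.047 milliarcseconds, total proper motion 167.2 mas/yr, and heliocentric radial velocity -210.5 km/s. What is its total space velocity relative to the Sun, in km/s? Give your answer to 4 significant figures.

d = 1/p = 1/0.007047″ = 141.9 pc.
μ = 167.2 mas/yr = 0.1672 ″/yr.
v_t = 4.740 μ d = 4.740 × 0.1672 × 141.9 = 112.46 km/s.
v = √(v_r² + v_t²) = √((-210.5)² + 112.46²) = √56957.5 = 238.66 km/s.

238.7 km/s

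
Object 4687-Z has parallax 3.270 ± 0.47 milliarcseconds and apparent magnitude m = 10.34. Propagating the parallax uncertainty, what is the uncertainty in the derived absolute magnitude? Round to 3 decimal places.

M = m − 5 log₁₀ d + 5 = m + 5 log₁₀ p + 5, so ∂M/∂p = 5/(p ln 10).
σ_M = (5/ln 10) · (σ_p/p) = 2.1715 × 0.47/3.270 = 2.1715 × 0.14373 = 0.31211.

σ_M = 0.312 mag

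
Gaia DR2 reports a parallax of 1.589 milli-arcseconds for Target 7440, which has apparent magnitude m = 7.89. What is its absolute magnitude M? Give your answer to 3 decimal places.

d = 1/p = 1/0.001589″ = 629.33 pc.
m − M = 5 log₁₀(629.33) − 5 = 13.9944 − 5 = 8.9944.
M = m − (m − M) = 7.89 − 8.9944 = -1.104.

M = -1.104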